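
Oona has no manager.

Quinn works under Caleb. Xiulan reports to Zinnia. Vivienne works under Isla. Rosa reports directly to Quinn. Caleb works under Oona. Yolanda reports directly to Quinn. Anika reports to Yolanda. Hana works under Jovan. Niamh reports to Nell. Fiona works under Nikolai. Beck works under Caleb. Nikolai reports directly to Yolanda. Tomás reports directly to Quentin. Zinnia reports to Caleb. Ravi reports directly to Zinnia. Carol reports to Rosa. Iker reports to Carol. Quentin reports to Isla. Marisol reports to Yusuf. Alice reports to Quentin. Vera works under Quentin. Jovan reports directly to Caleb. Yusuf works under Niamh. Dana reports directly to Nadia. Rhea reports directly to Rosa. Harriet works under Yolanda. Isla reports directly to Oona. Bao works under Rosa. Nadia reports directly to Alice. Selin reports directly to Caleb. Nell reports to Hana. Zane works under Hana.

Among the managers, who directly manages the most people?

Caleb

Direct-report counts: Oona has 2; Isla has 2; Quentin has 3; Alice has 1; Nadia has 1; Caleb has 5; Zinnia has 2; Jovan has 1; Hana has 2; Nell has 1; Niamh has 1; Yusuf has 1; Quinn has 2; Rosa has 3; Carol has 1; Yolanda has 3; Nikolai has 1. The largest is 5, held by Caleb.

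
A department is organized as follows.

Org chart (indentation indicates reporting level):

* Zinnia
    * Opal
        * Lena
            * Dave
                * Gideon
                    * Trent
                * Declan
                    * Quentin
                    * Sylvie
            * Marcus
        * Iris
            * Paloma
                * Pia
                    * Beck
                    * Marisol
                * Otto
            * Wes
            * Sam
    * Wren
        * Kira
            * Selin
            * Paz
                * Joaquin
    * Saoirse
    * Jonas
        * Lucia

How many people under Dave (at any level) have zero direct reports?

The people in Dave's organization with no one reporting to them are Sylvie, Quentin, Trent. That is 3.

3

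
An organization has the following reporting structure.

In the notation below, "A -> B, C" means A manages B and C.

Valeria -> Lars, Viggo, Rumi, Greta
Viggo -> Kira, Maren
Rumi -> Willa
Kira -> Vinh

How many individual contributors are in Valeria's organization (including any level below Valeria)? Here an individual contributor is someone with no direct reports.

5

The people in Valeria's organization with no one reporting to them are Greta, Willa, Maren, Vinh, Lars. That is 5.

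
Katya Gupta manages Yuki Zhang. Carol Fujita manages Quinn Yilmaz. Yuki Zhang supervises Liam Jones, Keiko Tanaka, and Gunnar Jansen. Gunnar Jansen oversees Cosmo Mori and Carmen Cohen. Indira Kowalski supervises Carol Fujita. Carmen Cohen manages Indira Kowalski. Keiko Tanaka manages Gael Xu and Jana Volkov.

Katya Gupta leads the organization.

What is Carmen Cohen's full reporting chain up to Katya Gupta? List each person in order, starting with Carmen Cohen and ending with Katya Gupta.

Carmen Cohen -> Gunnar Jansen -> Yuki Zhang -> Katya Gupta

Carmen Cohen reports to Gunnar Jansen. Gunnar Jansen reports to Yuki Zhang. Yuki Zhang reports to Katya Gupta. Katya Gupta is at the top.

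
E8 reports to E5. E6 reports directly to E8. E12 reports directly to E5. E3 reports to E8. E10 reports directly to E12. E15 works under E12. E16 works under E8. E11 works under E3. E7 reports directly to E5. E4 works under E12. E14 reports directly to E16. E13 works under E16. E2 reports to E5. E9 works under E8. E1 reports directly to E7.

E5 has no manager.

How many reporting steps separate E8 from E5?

1

Chain from E8 up to E5: E8 → E5. That is 1 step up, so E8 is 1 level below E5.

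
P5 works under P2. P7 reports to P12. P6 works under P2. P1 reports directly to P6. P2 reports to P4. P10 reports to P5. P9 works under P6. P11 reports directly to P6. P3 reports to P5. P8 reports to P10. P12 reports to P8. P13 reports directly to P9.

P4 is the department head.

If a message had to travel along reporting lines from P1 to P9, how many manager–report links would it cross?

P1 is 1 level below P6, and P9 is 1 level below P6 (their lowest common manager). The shortest path runs up from P1 to P6 and back down to P9: 1 + 1 = 2 links.

2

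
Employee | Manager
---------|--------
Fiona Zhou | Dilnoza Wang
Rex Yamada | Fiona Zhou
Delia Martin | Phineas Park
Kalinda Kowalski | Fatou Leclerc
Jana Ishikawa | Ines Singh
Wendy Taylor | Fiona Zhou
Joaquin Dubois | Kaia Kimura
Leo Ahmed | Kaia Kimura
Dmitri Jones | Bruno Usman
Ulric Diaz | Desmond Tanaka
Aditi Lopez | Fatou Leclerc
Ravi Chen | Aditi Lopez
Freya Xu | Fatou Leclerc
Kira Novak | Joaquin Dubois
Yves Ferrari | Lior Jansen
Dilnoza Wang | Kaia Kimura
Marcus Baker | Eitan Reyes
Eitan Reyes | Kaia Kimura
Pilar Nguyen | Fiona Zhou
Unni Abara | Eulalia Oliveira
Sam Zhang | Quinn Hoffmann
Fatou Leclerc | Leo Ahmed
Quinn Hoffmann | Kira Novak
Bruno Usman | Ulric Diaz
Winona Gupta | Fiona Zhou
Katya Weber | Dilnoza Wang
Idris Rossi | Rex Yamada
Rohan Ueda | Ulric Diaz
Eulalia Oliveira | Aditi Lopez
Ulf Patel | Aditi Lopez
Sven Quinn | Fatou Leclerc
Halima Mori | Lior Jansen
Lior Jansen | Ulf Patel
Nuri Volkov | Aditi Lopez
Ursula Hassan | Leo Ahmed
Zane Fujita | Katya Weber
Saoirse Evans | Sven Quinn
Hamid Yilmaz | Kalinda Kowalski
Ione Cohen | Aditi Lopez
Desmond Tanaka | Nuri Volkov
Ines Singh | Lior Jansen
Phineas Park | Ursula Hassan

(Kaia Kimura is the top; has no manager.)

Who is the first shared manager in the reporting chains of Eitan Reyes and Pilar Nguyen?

Kaia Kimura

Eitan Reyes's chain of managers is Kaia Kimura. Pilar Nguyen's chain of managers is Fiona Zhou, Dilnoza Wang, Kaia Kimura. The first manager that appears in both chains is Kaia Kimura.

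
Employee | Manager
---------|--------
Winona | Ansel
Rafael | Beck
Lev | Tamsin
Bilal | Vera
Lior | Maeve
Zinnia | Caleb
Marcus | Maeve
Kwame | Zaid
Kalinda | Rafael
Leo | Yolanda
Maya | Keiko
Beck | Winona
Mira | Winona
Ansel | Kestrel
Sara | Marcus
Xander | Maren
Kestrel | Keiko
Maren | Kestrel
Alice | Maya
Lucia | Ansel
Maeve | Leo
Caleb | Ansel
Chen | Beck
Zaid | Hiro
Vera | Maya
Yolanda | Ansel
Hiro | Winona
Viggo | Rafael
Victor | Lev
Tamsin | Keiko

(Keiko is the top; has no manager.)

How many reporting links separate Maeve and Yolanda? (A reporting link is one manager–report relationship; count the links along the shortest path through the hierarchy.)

2

Maeve is in Yolanda's organization: the chain from Maeve up to Yolanda is Maeve → Leo → Yolanda, which is 2 links.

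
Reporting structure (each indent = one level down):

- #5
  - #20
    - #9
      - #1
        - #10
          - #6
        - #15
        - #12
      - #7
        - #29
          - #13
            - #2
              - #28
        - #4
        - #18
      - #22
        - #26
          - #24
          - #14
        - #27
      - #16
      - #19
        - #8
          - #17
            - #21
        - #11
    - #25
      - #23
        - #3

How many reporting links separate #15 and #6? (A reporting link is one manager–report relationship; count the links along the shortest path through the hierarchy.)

3

#15 is 1 level below #1, and #6 is 2 levels below #1 (their lowest common manager). The shortest path runs up from #15 to #1 and back down to #6: 1 + 2 = 3 links.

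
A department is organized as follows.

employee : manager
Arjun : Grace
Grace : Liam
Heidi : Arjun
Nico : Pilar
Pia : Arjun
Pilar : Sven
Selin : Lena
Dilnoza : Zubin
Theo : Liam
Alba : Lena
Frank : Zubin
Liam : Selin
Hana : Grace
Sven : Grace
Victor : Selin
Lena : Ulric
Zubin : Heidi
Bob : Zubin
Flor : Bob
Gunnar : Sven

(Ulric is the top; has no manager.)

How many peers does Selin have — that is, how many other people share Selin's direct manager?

1

Selin reports to Lena. Lena's other direct reports are Alba — 1 peer.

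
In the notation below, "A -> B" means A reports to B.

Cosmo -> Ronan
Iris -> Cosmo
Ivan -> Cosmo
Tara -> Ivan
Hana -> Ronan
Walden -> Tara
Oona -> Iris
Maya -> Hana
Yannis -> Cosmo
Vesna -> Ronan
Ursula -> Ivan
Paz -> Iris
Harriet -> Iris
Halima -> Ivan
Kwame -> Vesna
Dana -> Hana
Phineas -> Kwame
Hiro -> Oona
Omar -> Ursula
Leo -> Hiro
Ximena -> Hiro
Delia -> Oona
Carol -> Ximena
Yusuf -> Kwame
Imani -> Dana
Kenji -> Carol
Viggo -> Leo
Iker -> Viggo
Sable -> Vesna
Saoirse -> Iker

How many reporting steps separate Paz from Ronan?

3

Chain from Paz up to Ronan: Paz → Iris → Cosmo → Ronan. That is 3 steps up, so Paz is 3 levels below Ronan.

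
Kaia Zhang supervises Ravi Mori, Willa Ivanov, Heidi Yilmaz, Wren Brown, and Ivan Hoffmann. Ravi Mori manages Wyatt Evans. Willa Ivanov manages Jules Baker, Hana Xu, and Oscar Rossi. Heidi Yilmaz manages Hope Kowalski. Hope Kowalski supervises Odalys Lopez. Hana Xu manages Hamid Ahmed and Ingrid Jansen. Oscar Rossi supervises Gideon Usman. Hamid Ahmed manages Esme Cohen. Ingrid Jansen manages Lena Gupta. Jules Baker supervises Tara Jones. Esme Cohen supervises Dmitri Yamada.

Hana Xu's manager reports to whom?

Hana Xu reports to Willa Ivanov, and Willa Ivanov reports to Kaia Zhang. So Hana Xu's skip-level manager is Kaia Zhang.

Kaia Zhang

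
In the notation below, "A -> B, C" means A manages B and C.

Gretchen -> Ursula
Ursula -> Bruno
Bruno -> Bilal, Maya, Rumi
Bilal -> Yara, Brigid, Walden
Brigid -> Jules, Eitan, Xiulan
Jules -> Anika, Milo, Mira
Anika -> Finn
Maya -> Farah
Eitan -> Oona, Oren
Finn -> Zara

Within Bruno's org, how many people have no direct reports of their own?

10

The people in Bruno's organization with no one reporting to them are Rumi, Farah, Walden, Xiulan, Oren, Oona, Mira, Milo, Zara, Yara. That is 10.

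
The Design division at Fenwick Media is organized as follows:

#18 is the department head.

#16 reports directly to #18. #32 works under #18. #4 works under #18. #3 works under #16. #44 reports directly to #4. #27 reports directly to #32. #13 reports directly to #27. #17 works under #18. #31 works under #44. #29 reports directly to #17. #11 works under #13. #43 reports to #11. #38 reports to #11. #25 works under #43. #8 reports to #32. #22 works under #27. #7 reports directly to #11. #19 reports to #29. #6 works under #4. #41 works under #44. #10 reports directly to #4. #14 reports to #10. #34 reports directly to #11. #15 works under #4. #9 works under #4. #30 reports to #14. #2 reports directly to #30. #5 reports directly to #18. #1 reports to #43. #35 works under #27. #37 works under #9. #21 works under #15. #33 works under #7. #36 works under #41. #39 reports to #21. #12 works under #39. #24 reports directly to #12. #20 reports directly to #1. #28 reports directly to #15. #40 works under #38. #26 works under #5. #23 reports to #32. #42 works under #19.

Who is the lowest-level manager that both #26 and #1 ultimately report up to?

#18

#26's chain of managers is #5, #18. #1's chain of managers is #43, #11, #13, #27, #32, #18. The first manager that appears in both chains is #18.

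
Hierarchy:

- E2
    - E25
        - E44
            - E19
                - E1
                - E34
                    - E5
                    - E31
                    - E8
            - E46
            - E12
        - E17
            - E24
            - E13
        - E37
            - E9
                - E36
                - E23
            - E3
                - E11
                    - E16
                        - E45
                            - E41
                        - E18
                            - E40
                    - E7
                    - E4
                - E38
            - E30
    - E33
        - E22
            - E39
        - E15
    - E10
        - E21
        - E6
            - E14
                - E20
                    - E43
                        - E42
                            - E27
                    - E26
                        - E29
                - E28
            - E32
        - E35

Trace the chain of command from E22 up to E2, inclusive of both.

E22 reports to E33. E33 reports to E2. E2 is at the top.

E22 -> E33 -> E2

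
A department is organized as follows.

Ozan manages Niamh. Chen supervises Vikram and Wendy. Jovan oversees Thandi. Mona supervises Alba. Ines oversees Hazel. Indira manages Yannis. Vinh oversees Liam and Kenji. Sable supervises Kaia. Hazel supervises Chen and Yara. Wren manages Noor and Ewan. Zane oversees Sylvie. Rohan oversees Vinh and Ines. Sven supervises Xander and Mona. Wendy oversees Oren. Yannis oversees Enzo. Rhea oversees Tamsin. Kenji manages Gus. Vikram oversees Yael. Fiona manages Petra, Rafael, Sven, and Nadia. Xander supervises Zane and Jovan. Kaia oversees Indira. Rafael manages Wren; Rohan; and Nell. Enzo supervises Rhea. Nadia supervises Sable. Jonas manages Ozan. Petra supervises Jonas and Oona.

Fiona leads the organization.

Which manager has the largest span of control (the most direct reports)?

Direct-report counts: Fiona has 4; Sven has 2; Mona has 1; Xander has 2; Zane has 1; Jovan has 1; Petra has 2; Jonas has 1; Ozan has 1; Nadia has 1; Sable has 1; Kaia has 1; Indira has 1; Yannis has 1; Enzo has 1; Rhea has 1; Rafael has 3; Rohan has 2; Vinh has 2; Kenji has 1; Ines has 1; Hazel has 2; Chen has 2; Wendy has 1; Vikram has 1; Wren has 2. The largest is 4, held by Fiona.

Fiona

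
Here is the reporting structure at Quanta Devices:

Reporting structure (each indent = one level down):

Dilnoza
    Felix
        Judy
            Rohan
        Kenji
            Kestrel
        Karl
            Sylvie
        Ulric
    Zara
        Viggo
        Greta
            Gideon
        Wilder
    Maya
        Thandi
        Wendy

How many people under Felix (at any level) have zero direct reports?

4

The people in Felix's organization with no one reporting to them are Ulric, Sylvie, Kestrel, Rohan. That is 4.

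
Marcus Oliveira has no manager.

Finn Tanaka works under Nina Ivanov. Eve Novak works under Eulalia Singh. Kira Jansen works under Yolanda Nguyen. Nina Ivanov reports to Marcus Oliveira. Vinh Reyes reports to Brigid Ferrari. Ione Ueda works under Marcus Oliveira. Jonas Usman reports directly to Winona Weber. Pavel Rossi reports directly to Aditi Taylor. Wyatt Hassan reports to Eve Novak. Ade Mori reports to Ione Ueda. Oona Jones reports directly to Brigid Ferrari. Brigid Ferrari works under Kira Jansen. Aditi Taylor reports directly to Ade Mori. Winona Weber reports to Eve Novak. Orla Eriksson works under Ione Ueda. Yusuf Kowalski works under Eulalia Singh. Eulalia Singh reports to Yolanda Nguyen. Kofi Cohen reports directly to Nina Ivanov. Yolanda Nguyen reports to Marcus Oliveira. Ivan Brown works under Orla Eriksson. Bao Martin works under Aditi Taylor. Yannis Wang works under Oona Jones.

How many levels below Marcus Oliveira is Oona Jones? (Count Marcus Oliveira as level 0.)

4

Chain from Oona Jones up to Marcus Oliveira: Oona Jones → Brigid Ferrari → Kira Jansen → Yolanda Nguyen → Marcus Oliveira. That is 4 steps up, so Oona Jones is 4 levels below Marcus Oliveira.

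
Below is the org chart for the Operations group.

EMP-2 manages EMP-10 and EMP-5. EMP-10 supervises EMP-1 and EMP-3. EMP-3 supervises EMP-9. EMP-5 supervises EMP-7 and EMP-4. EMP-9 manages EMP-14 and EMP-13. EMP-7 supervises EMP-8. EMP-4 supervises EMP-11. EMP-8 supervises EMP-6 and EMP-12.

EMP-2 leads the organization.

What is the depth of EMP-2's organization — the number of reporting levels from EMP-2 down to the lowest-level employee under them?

The longest chain under EMP-2 runs EMP-2 → EMP-5 → EMP-7 → EMP-8 → EMP-6, which is 4 levels below EMP-2.

4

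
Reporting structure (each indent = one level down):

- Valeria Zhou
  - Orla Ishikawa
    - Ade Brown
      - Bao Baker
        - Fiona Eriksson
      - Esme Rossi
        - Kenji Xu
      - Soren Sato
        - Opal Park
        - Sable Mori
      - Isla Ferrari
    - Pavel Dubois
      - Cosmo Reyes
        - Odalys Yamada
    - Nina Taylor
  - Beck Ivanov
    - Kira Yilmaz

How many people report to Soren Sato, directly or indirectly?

Soren Sato directly manages Opal Park, Sable Mori. Opal Park has no reports. Sable Mori has no reports. So Soren Sato's organization is 2 direct reports plus everyone under them: 1 + 1 = 2.

2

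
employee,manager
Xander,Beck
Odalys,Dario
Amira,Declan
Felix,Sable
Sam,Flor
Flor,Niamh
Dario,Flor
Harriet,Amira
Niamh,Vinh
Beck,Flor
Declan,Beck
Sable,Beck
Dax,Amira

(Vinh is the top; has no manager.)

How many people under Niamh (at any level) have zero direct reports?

6

The people in Niamh's organization with no one reporting to them are Sam, Odalys, Xander, Felix, Harriet, Dax. That is 6.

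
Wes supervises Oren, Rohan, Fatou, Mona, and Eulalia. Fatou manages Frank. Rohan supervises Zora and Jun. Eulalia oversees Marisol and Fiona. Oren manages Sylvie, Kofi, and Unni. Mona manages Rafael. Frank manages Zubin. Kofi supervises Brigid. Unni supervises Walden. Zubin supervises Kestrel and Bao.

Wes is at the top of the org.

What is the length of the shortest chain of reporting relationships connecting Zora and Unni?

4

Zora is 2 levels below Wes, and Unni is 2 levels below Wes (their lowest common manager). The shortest path runs up from Zora to Wes and back down to Unni: 2 + 2 = 4 links.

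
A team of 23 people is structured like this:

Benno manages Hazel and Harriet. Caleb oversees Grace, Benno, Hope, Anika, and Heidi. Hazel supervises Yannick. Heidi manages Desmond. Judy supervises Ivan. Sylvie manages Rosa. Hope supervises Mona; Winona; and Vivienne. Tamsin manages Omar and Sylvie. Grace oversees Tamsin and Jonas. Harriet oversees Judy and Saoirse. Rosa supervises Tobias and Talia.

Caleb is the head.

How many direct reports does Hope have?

3

Hope directly manages Mona, Winona, Vivienne. That is 3 direct reports.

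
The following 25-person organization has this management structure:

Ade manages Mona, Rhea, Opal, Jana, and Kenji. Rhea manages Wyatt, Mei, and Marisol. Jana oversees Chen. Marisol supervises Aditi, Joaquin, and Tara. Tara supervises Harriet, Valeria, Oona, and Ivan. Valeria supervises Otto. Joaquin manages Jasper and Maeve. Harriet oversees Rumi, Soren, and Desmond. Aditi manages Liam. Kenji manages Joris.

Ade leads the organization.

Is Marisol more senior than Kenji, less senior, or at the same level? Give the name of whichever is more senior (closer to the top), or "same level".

Marisol is 2 levels below Ade; Kenji is 1. Kenji is higher.

Kenji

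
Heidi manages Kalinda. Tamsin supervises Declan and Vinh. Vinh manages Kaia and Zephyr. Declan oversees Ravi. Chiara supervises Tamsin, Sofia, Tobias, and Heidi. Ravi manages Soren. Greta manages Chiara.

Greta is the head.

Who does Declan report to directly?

Declan reports directly to Tamsin.

Tamsin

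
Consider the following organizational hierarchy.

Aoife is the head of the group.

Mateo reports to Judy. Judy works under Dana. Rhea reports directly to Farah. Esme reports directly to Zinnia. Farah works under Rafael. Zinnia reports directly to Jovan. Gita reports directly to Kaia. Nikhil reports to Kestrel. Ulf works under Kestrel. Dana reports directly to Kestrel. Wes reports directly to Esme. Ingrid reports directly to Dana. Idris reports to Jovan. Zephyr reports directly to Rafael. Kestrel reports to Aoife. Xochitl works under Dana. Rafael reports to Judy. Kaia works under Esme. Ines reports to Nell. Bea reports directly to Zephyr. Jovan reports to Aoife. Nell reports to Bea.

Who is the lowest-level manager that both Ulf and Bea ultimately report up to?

Ulf's chain of managers is Kestrel, Aoife. Bea's chain of managers is Zephyr, Rafael, Judy, Dana, Kestrel, Aoife. The first manager that appears in both chains is Kestrel.

Kestrel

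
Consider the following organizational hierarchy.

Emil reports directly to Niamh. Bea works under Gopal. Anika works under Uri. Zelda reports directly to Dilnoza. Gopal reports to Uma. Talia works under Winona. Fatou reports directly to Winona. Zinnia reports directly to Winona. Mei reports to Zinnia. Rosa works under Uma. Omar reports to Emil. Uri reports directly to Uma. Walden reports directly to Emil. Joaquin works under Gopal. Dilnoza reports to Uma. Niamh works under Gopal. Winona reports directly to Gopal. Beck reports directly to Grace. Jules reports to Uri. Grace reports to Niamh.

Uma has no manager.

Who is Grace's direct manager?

Niamh

Grace reports directly to Niamh.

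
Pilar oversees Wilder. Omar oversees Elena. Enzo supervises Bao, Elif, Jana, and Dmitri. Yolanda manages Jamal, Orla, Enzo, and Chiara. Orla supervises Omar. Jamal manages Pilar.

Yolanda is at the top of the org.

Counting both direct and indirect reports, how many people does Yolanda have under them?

12

Yolanda directly manages Jamal, Orla, Enzo, Chiara. Under Jamal: Pilar, Wilder (2). Under Orla: Omar, Elena (2). Under Enzo: Elif, Bao, Dmitri, Jana (4). Chiara has no reports. So Yolanda's organization is 4 direct reports plus everyone under them: 3 + 3 + 5 + 1 = 12.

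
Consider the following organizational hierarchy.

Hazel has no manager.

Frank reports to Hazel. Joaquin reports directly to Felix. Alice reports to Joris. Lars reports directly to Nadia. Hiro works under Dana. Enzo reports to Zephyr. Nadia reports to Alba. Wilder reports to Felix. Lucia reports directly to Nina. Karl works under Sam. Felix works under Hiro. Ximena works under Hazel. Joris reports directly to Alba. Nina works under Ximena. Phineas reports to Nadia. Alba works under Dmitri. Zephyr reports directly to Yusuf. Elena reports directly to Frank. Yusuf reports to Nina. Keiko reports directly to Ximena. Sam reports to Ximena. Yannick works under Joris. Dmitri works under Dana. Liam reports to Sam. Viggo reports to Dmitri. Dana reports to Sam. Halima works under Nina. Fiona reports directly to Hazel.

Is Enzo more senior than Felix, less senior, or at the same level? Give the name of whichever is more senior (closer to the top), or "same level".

Both Enzo and Felix are 5 levels below Hazel.

same level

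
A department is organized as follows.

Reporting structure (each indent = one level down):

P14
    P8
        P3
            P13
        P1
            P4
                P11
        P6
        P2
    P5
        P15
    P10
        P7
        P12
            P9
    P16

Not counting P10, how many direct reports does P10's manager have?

3

P10 reports to P14. P14's other direct reports are P8, P5, P16 — 3 peers.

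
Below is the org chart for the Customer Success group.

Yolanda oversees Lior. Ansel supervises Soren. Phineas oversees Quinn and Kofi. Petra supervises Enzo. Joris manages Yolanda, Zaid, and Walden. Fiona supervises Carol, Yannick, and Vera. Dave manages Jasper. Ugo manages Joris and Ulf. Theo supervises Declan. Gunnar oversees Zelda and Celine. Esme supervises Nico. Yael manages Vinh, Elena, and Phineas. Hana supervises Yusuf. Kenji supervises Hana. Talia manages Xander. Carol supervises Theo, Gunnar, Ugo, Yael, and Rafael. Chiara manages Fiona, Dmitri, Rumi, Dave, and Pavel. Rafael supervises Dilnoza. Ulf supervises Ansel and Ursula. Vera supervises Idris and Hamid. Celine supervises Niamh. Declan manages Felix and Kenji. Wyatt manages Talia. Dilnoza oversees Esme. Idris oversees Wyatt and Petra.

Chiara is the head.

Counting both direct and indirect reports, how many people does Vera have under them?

Vera directly manages Idris, Hamid. Under Idris: Petra, Enzo, Wyatt, Talia, Xander (5). Hamid has no reports. So Vera's organization is 2 direct reports plus everyone under them: 6 + 1 = 7.

7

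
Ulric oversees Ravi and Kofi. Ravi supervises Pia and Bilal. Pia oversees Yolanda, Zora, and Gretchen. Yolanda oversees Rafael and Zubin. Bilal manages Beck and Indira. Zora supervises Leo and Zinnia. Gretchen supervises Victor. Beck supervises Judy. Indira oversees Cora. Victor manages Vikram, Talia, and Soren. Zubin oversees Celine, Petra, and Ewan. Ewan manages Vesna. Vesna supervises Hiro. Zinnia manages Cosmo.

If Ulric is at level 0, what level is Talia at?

5

Chain from Talia up to Ulric: Talia → Victor → Gretchen → Pia → Ravi → Ulric. That is 5 steps up, so Talia is 5 levels below Ulric.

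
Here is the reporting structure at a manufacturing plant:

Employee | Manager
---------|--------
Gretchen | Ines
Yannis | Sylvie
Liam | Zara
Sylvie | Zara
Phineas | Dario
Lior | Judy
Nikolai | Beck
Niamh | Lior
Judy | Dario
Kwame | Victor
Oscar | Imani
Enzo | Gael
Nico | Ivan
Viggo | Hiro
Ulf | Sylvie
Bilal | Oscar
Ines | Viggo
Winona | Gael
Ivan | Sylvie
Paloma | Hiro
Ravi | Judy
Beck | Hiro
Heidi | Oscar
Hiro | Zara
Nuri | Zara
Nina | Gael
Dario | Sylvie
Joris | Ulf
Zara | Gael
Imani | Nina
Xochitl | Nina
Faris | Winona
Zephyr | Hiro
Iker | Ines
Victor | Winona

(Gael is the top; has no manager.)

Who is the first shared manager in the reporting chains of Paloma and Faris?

Gael

Paloma's chain of managers is Hiro, Zara, Gael. Faris's chain of managers is Winona, Gael. The first manager that appears in both chains is Gael.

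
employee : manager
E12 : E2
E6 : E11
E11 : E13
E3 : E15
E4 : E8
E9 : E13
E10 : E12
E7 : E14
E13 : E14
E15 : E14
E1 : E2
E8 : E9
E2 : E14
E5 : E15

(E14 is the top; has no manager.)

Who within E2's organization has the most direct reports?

E2

Direct-report counts within E2's organization: E2 has 2; E12 has 1. The largest is 2, held by E2.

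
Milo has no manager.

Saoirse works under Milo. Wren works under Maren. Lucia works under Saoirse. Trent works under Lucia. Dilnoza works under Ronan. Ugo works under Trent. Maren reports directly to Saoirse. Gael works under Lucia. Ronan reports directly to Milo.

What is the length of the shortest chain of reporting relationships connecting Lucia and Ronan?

Lucia is 2 levels below Milo, and Ronan is 1 level below Milo (their lowest common manager). The shortest path runs up from Lucia to Milo and back down to Ronan: 2 + 1 = 3 links.

3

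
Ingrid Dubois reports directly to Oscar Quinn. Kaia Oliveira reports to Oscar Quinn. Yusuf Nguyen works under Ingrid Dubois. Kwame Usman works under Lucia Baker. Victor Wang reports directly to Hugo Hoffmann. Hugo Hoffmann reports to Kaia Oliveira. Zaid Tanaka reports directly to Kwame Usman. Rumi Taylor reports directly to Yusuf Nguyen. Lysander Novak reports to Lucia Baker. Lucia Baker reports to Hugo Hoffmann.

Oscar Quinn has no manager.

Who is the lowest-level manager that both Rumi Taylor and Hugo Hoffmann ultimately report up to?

Rumi Taylor's chain of managers is Yusuf Nguyen, Ingrid Dubois, Oscar Quinn. Hugo Hoffmann's chain of managers is Kaia Oliveira, Oscar Quinn. The first manager that appears in both chains is Oscar Quinn.

Oscar Quinn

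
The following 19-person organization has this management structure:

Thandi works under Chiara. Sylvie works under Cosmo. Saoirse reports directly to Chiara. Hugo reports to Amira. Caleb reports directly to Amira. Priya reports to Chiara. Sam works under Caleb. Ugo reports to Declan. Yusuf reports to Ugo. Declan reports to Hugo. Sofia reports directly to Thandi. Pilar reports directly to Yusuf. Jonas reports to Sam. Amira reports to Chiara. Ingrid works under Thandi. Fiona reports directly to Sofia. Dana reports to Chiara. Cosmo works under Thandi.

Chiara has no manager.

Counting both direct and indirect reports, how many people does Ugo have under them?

Ugo directly manages Yusuf. Under Yusuf: Pilar (1). That's 2 in total.

2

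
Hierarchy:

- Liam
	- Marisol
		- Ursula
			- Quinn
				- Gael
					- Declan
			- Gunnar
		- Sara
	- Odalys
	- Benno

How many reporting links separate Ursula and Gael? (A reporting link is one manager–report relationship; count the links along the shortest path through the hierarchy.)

Gael is in Ursula's organization: the chain from Gael up to Ursula is Gael → Quinn → Ursula, which is 2 links.

2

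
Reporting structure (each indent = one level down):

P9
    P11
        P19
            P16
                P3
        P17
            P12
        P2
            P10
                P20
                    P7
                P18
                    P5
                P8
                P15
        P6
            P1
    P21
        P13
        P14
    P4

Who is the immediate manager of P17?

P11

P17 reports directly to P11.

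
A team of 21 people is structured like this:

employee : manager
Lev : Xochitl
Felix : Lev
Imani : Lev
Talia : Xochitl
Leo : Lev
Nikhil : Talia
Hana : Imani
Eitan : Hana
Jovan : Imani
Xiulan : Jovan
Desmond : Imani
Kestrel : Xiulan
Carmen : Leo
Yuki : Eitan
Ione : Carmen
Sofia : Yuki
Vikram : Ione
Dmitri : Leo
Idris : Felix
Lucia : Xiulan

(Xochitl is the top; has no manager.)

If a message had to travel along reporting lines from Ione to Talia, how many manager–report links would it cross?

5

Ione is 4 levels below Xochitl, and Talia is 1 level below Xochitl (their lowest common manager). The shortest path runs up from Ione to Xochitl and back down to Talia: 4 + 1 = 5 links.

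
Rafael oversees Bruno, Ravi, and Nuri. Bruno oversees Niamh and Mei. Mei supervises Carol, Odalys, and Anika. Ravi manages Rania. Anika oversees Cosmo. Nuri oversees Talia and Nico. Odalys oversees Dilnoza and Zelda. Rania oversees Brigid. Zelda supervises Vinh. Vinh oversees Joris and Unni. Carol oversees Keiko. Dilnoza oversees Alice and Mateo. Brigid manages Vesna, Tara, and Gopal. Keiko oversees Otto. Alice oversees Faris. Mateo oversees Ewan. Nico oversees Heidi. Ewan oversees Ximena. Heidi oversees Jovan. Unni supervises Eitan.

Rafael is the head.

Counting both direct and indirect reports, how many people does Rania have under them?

4

Rania directly manages Brigid. Under Brigid: Gopal, Tara, Vesna (3). That's 4 in total.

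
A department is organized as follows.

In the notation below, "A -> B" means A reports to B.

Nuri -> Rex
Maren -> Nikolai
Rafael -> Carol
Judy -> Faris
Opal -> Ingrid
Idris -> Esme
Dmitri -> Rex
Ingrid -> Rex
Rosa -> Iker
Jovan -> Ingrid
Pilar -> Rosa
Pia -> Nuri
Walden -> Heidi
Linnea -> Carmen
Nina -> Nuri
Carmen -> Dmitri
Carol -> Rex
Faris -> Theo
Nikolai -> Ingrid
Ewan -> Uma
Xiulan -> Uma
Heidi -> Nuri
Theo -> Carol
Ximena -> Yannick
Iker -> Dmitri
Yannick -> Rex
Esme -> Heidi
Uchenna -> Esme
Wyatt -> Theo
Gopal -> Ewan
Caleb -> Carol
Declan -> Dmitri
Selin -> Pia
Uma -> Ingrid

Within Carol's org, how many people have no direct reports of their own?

The people in Carol's organization with no one reporting to them are Caleb, Rafael, Judy, Wyatt. That is 4.

4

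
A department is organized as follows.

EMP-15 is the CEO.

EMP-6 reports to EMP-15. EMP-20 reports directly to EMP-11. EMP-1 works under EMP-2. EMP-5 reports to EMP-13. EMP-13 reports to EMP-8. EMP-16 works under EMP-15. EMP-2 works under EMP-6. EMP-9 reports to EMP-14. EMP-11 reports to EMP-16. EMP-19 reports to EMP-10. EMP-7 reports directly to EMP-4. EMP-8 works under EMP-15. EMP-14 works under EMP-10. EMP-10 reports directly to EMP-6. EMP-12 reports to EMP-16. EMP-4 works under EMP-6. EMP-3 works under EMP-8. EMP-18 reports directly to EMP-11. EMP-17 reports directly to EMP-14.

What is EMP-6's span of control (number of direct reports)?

3

EMP-6 directly manages EMP-2, EMP-4, EMP-10. That is 3 direct reports.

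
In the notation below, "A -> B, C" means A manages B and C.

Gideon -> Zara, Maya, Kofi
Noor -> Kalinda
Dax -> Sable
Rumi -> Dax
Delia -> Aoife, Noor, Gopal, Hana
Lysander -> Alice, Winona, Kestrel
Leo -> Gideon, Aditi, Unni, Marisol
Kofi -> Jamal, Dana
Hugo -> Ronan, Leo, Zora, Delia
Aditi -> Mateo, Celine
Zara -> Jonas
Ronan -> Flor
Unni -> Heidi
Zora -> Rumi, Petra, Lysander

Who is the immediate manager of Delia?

Delia reports directly to Hugo.

Hugo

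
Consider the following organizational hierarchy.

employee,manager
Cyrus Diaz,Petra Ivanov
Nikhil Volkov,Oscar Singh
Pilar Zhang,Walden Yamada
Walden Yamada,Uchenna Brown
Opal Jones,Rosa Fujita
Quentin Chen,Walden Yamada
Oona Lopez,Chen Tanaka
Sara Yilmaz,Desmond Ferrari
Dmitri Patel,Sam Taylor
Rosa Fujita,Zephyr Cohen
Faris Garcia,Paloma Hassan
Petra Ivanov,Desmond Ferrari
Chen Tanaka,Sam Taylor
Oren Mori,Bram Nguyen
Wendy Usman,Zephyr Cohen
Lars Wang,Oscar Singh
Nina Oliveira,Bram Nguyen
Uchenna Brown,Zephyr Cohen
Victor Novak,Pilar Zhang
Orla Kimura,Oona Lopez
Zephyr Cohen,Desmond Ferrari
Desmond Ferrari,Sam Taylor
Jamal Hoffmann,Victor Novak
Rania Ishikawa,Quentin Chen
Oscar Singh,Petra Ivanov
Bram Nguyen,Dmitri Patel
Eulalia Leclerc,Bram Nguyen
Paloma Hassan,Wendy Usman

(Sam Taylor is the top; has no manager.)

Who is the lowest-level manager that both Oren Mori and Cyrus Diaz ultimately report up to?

Sam Taylor

Oren Mori's chain of managers is Bram Nguyen, Dmitri Patel, Sam Taylor. Cyrus Diaz's chain of managers is Petra Ivanov, Desmond Ferrari, Sam Taylor. The first manager that appears in both chains is Sam Taylor.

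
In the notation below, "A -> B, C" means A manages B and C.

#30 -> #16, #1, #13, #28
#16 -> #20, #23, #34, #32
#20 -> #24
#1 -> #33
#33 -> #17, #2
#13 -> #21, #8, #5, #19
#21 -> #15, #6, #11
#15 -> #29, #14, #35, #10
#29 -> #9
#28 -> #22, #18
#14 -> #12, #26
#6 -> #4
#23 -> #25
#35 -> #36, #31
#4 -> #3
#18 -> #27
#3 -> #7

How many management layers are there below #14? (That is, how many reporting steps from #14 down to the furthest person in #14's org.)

1

The longest chain under #14 runs #14 → #26, which is 1 level below #14.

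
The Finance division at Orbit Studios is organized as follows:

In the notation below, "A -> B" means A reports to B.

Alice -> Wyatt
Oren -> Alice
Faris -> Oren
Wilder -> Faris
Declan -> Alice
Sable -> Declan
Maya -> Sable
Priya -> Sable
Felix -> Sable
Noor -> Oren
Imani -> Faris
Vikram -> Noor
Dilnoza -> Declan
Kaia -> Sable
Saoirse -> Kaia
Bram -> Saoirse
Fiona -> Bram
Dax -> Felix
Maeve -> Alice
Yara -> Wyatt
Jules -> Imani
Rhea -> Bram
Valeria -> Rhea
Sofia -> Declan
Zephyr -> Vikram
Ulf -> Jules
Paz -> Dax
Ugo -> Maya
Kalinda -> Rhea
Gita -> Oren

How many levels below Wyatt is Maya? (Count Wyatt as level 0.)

4

Chain from Maya up to Wyatt: Maya → Sable → Declan → Alice → Wyatt. That is 4 steps up, so Maya is 4 levels below Wyatt.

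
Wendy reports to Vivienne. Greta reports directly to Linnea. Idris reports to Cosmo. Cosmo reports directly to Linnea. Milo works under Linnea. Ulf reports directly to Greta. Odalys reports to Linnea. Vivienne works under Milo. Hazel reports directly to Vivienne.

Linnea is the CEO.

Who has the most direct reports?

Direct-report counts: Linnea has 4; Cosmo has 1; Greta has 1; Milo has 1; Vivienne has 2. The largest is 4, held by Linnea.

Linnea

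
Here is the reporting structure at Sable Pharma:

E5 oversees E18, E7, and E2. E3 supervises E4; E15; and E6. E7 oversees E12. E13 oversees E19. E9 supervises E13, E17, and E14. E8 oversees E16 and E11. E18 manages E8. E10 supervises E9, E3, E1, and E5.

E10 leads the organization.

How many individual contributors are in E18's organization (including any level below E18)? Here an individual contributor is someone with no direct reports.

2

The people in E18's organization with no one reporting to them are E11, E16. That is 2.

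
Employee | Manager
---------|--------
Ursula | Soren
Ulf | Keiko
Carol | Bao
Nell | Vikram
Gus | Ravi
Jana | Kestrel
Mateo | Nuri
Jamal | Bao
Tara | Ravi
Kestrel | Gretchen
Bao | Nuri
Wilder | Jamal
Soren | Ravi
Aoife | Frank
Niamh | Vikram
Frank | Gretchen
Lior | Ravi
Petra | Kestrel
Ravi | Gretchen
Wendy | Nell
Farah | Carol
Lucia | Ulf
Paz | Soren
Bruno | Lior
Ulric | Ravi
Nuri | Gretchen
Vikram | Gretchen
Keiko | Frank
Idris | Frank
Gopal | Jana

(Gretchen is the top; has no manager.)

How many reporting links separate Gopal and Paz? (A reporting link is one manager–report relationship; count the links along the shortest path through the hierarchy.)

6

Gopal is 3 levels below Gretchen, and Paz is 3 levels below Gretchen (their lowest common manager). The shortest path runs up from Gopal to Gretchen and back down to Paz: 3 + 3 = 6 links.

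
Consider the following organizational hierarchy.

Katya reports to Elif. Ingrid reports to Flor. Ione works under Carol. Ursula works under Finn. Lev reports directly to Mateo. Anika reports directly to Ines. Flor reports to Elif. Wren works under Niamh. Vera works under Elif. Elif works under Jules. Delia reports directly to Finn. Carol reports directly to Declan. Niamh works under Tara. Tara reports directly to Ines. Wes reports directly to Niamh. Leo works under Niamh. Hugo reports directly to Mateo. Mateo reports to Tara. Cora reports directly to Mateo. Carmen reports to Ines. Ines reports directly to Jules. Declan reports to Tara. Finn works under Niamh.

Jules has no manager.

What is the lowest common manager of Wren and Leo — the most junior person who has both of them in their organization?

Niamh

Wren's chain of managers is Niamh, Tara, Ines, Jules. Leo's chain of managers is Niamh, Tara, Ines, Jules. The first manager that appears in both chains is Niamh.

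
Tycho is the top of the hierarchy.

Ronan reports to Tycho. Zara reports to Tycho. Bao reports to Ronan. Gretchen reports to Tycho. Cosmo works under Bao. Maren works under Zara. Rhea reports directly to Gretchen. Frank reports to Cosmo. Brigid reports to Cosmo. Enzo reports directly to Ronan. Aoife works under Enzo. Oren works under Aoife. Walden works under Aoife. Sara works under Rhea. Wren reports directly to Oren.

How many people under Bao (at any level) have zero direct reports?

2

The people in Bao's organization with no one reporting to them are Brigid, Frank. That is 2.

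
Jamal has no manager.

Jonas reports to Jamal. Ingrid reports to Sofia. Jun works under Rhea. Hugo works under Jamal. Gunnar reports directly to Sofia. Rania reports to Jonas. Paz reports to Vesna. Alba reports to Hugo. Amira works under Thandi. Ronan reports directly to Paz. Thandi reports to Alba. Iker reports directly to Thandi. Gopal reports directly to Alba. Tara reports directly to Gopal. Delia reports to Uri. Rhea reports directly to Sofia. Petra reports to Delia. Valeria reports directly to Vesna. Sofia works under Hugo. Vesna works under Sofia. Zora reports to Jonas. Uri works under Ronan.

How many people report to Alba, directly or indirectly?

5

Alba directly manages Gopal, Thandi. Under Gopal: Tara (1). Under Thandi: Iker, Amira (2). So Alba's organization is 2 direct reports plus everyone under them: 2 + 3 = 5.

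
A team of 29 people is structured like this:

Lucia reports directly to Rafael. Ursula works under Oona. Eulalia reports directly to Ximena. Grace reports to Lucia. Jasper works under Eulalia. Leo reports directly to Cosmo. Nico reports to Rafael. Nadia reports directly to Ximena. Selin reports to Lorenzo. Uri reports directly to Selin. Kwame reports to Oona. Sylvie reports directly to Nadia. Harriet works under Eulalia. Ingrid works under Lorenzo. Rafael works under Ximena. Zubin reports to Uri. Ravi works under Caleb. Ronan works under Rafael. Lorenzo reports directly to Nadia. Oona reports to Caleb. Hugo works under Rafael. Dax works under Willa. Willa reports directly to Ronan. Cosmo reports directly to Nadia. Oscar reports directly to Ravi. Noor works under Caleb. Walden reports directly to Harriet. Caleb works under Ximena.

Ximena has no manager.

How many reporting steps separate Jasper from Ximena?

Chain from Jasper up to Ximena: Jasper → Eulalia → Ximena. That is 2 steps up, so Jasper is 2 levels below Ximena.

2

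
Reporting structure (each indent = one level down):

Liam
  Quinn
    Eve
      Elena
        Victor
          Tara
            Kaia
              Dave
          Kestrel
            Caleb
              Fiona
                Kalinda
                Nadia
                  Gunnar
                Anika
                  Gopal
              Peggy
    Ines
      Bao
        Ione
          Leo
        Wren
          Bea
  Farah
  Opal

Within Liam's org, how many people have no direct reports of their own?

9

The people in Liam's organization with no one reporting to them are Opal, Farah, Bea, Leo, Peggy, Gopal, Gunnar, Kalinda, Dave. That is 9.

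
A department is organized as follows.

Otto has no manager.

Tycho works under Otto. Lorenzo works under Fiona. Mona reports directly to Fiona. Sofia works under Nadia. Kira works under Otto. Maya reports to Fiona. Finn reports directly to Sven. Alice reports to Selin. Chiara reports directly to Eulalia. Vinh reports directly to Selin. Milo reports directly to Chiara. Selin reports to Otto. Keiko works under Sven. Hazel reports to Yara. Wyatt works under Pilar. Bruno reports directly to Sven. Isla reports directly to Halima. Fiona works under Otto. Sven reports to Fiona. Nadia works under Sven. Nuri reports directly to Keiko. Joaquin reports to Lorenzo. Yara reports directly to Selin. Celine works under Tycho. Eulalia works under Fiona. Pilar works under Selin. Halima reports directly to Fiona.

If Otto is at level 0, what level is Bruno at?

Chain from Bruno up to Otto: Bruno → Sven → Fiona → Otto. That is 3 steps up, so Bruno is 3 levels below Otto.

3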